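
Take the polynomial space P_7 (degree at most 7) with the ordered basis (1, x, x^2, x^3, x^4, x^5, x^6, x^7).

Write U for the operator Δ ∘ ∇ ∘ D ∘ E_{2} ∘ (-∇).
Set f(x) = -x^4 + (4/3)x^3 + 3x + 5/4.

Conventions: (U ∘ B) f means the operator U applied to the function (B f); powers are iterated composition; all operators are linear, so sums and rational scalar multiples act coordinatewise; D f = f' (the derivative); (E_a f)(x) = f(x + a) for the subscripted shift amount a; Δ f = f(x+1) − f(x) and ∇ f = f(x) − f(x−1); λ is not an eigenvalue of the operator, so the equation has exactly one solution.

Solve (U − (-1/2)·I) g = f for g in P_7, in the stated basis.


write g with unknown coordinates in the stated basis and equate coefficients in (U − (-1/2)·I) g = f
solving from the highest basis element down gives g = -2x^4 + (8/3)x^3 + 6x - 187/2
check: U g = 48
so U g − (-1/2)·g = -x^4 + (4/3)x^3 + 3x + 5/4 = f ✓

the result is g(x) = -2x^4 + (8/3)x^3 + 6x - 187/2


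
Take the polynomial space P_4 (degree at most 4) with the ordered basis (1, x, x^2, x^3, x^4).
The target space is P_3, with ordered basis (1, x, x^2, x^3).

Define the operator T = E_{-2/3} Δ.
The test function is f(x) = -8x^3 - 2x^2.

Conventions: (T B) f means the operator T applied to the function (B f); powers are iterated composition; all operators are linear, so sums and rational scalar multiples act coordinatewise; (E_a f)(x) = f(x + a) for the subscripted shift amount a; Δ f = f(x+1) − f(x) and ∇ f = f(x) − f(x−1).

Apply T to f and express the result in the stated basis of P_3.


Δ f = -24x^2 - 28x - 10
E_{-2/3} Δ f = -24x^2 + 4x - 2

the result is g(x) = -24x^2 + 4x - 2


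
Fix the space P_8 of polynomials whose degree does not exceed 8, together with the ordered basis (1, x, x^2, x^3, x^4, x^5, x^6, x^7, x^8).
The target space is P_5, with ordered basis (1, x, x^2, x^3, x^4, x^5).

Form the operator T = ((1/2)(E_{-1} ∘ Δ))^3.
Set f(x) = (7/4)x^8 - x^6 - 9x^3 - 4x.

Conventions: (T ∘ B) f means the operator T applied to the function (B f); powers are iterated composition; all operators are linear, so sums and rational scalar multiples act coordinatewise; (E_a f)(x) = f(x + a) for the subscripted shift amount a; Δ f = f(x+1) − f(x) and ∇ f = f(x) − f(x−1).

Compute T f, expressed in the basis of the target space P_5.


Δ f = 14x^7 + 49x^6 + 92x^5 + (215/2)x^4 + 78x^3 + 7x^2 - 19x - 49/4
E_{-1} Δ f = 14x^7 - 49x^6 + 92x^5 - (215/2)x^4 + 78x^3 - 61x^2 + 35x - 55/4
((1/2)(E_{-1} ∘ Δ)) f = 7x^7 - (49/2)x^6 + 46x^5 - (215/4)x^4 + 39x^3 - (61/2)x^2 + (35/2)x - 55/8
Δ ((1/2)(E_{-1} ∘ Δ)) f = 49x^6 + (215/2)x^4 + 34x^2 - 27x + 3/4
E_{-1} Δ ((1/2)(E_{-1} ∘ Δ)) f = 49x^6 - 294x^5 + (1685/2)x^4 - 1410x^3 + 1414x^2 - 819x + 873/4
((1/2)(E_{-1} ∘ Δ)) ((1/2)(E_{-1} ∘ Δ)) f = (49/2)x^6 - 147x^5 + (1685/4)x^4 - 705x^3 + 707x^2 - (819/2)x + 873/8
Δ ((1/2)(E_{-1} ∘ Δ)) ((1/2)(E_{-1} ∘ Δ)) f = 147x^5 - (735/2)x^4 + 705x^3 - 690x^2 + 396x - 435/4
E_{-1} Δ ((1/2)(E_{-1} ∘ Δ)) ((1/2)(E_{-1} ∘ Δ)) f = 147x^5 - (2205/2)x^4 + 3645x^3 - 6480x^2 + 6096x - 9657/4
((1/2)(E_{-1} ∘ Δ)) ((1/2)(E_{-1} ∘ Δ)) ((1/2)(E_{-1} ∘ Δ)) f = (147/2)x^5 - (2205/4)x^4 + (3645/2)x^3 - 3240x^2 + 3048x - 9657/8

the result is g(x) = (147/2)x^5 - (2205/4)x^4 + (3645/2)x^3 - 3240x^2 + 3048x - 9657/8


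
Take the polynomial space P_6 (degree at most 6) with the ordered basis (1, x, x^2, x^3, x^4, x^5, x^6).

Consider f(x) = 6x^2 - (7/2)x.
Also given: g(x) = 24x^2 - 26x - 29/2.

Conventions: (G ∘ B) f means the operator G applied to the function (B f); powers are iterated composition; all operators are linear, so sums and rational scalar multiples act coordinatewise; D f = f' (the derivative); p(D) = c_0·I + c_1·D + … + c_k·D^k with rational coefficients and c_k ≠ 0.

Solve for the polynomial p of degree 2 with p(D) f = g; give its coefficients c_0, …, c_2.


c_0 = 4, c_1 = -1, c_2 = -3/2

D^0 f = 6x^2 - (7/2)x
D^1 f = 12x - 7/2
D^2 f = 12
matching coefficients of g against c_0 f + c_1 Df + … from the top degree down determines the c_i
solution: c_0 = 4, c_1 = -1, c_2 = -3/2


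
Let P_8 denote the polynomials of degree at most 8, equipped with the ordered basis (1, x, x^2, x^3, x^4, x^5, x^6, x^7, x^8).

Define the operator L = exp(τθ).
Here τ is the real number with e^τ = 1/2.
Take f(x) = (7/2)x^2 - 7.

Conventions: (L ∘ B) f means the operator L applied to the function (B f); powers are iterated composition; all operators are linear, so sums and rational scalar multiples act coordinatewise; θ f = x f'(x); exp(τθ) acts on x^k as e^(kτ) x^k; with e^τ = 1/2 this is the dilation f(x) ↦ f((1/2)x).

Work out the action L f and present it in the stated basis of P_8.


g(x) = (7/8)x^2 - 7

exp(τθ) x^k = e^(kτ) x^k; with e^τ = 1/2 this sends x^k to (1/2)^k x^k
x^2 ↦ 1/4 x^2
applying this coordinatewise to f: exp(τθ) f = (7/8)x^2 - 7


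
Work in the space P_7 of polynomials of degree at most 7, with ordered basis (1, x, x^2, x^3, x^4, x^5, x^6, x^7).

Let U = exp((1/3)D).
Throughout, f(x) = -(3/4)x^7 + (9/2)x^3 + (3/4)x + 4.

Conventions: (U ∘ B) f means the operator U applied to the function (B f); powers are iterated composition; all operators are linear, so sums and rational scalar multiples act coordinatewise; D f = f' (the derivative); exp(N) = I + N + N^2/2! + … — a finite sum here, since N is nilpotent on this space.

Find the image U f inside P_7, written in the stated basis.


the result is g(x) = -(3/4)x^7 - (7/4)x^6 - (7/4)x^5 - (35/36)x^4 + (451/108)x^3 + (479/108)x^2 + (545/243)x + 6439/1458

order-1 term: -(7/4)x^6 + (9/2)x^2 + 1/4
order-2 term: -(7/4)x^5 + (3/2)x
order-3 term: -(35/36)x^4 + 1/6
order-4 term: -(35/108)x^3
order-5 term: -(7/108)x^2
order-6 term: -(7/972)x
order-7 term: -1/2916
the series for exp((1/3)D) f terminates at order 7
exp((1/3)D) f = -(3/4)x^7 - (7/4)x^6 - (7/4)x^5 - (35/36)x^4 + (451/108)x^3 + (479/108)x^2 + (545/243)x + 6439/1458


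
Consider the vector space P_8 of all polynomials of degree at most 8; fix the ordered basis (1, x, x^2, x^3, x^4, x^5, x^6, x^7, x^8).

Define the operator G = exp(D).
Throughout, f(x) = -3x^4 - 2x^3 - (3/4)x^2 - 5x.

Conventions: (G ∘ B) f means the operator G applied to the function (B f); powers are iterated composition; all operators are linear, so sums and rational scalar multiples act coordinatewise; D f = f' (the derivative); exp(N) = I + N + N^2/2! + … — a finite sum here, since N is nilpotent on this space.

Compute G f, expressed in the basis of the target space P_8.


order-1 term: -12x^3 - 6x^2 - (3/2)x - 5
order-2 term: -18x^2 - 6x - 3/4
order-3 term: -12x - 2
order-4 term: -3
the series for exp(D) f terminates at order 4
exp(D) f = -3x^4 - 14x^3 - (99/4)x^2 - (49/2)x - 43/4

g(x) = -3x^4 - 14x^3 - (99/4)x^2 - (49/2)x - 43/4


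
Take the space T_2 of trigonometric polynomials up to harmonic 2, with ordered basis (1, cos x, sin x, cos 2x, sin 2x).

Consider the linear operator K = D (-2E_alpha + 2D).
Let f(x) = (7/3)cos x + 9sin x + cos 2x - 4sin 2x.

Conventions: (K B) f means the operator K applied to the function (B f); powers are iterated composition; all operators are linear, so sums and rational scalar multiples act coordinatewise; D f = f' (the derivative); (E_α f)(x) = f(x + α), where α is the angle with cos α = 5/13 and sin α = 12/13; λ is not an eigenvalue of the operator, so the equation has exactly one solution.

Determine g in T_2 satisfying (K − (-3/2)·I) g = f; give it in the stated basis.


write g with unknown coordinates in the stated basis and equate coefficients in (K − (-3/2)·I) g = f
solving from the highest basis element down gives g = (314/75)cos x + (322/75)sin x + (5142/14417)cos 2x + (11800/14417)sin 2x
check: K g = -(296/75)cos x + (64/25)sin x + (6704/14417)cos 2x - (75368/14417)sin 2x
so K g − (-3/2)·g = (7/3)cos x + 9sin x + cos 2x - 4sin 2x = f ✓

the image equals g(x) = (314/75)cos x + (322/75)sin x + (5142/14417)cos 2x + (11800/14417)sin 2x


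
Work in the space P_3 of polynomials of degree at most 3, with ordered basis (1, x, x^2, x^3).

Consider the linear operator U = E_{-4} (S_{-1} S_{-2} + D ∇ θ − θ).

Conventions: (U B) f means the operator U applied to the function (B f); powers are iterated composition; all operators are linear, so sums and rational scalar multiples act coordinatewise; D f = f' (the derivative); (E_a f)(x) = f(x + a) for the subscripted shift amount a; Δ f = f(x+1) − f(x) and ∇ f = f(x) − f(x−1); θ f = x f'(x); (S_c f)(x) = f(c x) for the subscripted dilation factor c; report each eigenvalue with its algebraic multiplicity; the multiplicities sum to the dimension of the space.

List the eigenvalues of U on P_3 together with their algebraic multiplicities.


λ = 1 (multiplicity 2), λ = 2 (multiplicity 1), λ = 5 (multiplicity 1)

image of 1: 1
image of x: x - 4
image of x^2: 2x^2 - 16x + 36
image of x^3: 5x^3 - 60x^2 + 258x - 401
the matrix is upper triangular; its diagonal is (1, 1, 2, 5)
for a triangular matrix the eigenvalues are the diagonal entries, with algebraic multiplicity their repetition count


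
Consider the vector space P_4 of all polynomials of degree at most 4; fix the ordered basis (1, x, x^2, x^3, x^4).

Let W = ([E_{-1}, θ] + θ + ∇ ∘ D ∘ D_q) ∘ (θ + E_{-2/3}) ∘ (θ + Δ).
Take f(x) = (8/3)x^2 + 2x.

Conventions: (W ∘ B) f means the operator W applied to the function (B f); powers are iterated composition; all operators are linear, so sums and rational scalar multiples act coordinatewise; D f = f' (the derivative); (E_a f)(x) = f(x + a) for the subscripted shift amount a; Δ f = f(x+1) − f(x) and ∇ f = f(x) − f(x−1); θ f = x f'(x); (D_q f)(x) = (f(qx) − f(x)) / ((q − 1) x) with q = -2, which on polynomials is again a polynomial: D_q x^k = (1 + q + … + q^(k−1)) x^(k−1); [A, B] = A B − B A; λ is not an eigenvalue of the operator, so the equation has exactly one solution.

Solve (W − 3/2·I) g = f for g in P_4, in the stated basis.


write g with unknown coordinates in the stated basis and equate coefficients in (W − 3/2·I) g = f
solving from the highest basis element down gives g = (16/63)x^2 + (1780/189)x - 2032/189
check: W g = (64/21)x^2 + (1016/63)x - 1016/63
so W g − 3/2·g = (8/3)x^2 + 2x = f ✓

the image equals g(x) = (16/63)x^2 + (1780/189)x - 2032/189


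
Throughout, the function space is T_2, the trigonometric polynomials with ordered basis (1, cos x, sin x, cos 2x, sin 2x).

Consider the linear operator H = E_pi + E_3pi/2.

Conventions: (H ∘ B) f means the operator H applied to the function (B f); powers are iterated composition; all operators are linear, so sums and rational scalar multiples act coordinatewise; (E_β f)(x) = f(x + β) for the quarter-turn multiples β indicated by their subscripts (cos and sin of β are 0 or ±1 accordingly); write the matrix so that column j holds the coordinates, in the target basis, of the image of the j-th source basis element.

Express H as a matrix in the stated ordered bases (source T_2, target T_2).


the matrix is [[2, 0, 0, 0, 0]; [0, -1, -1, 0, 0]; [0, 1, -1, 0, 0]; [0, 0, 0, 0, 0]; [0, 0, 0, 0, 0]] (rows listed top to bottom)

image of 1: 2
image of cos x: -cos x + sin x
image of sin x: -cos x - sin x
image of cos 2x: 0
image of sin 2x: 0
each image's coordinates form column j of the matrix


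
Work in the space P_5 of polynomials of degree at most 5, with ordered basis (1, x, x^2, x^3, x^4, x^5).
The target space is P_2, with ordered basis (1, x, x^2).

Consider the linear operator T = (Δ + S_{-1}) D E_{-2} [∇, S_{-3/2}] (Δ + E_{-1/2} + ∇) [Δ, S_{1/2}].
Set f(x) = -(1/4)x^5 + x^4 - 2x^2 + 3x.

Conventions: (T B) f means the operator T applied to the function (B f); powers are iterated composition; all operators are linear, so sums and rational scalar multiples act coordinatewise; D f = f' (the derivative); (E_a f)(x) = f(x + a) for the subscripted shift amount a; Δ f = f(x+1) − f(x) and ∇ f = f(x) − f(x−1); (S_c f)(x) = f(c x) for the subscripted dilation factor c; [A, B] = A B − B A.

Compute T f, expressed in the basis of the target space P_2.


g(x) = (2025/512)x^2 + (16605/512)x + 2685/256

S_{1/2} f = -(1/128)x^5 + (1/16)x^4 - (1/2)x^2 + (3/2)x
Δ S_{1/2} f = -(5/128)x^4 + (11/64)x^3 + (19/64)x^2 - (101/128)x + 135/128
Δ f = -(5/4)x^4 + (3/2)x^3 + (7/2)x^2 - (5/4)x + 7/4
S_{1/2} Δ f = -(5/64)x^4 + (3/16)x^3 + (7/8)x^2 - (5/8)x + 7/4
[Δ, S_{1/2}] f = (5/128)x^4 - (1/64)x^3 - (37/64)x^2 - (21/128)x - 89/128
Δ [Δ, S_{1/2}] f = (5/32)x^3 + (3/16)x^2 - (67/64)x - 23/32
E_{-1/2} [Δ, S_{1/2}] f = (5/128)x^4 - (3/32)x^3 - (127/256)x^2 + (49/128)x - 1543/2048
∇ [Δ, S_{1/2}] f = (5/32)x^3 - (9/32)x^2 - (61/64)x + 23/64
(Δ + E_{-1/2} + ∇) [Δ, S_{1/2}] f = (5/128)x^4 + (7/32)x^3 - (151/256)x^2 - (207/128)x - 2279/2048
S_{-3/2} (Δ + E_{-1/2} + ∇) [Δ, S_{1/2}] f = (405/2048)x^4 - (189/256)x^3 - (1359/1024)x^2 + (621/256)x - 2279/2048
∇ S_{-3/2} (Δ + E_{-1/2} + ∇) [Δ, S_{1/2}] f = (405/512)x^3 - (3483/1024)x^2 + (45/128)x + 5769/2048
∇ (Δ + E_{-1/2} + ∇) [Δ, S_{1/2}] f = (5/32)x^3 + (27/64)x^2 - (215/128)x - 217/256
S_{-3/2} ∇ (Δ + E_{-1/2} + ∇) [Δ, S_{1/2}] f = -(135/256)x^3 + (243/256)x^2 + (645/256)x - 217/256
[∇, S_{-3/2}] (Δ + E_{-1/2} + ∇) [Δ, S_{1/2}] f = (675/512)x^3 - (4455/1024)x^2 - (555/256)x + 7505/2048
E_{-2} [∇, S_{-3/2}] (Δ + E_{-1/2} + ∇) [Δ, S_{1/2}] f = (675/512)x^3 - (12555/1024)x^2 + (3975/128)x - 40855/2048
D E_{-2} [∇, S_{-3/2}] (Δ + E_{-1/2} + ∇) [Δ, S_{1/2}] f = (2025/512)x^2 - (12555/512)x + 3975/128
Δ (D E_{-2} [∇, S_{-3/2}]) (Δ + E_{-1/2} + ∇) [Δ, S_{1/2}] f = (2025/256)x - 5265/256
S_{-1} (D E_{-2} [∇, S_{-3/2}]) (Δ + E_{-1/2} + ∇) [Δ, S_{1/2}] f = (2025/512)x^2 + (12555/512)x + 3975/128
(Δ + S_{-1}) (D E_{-2} [∇, S_{-3/2}]) (Δ + E_{-1/2} + ∇) [Δ, S_{1/2}] f = (2025/512)x^2 + (16605/512)x + 2685/256


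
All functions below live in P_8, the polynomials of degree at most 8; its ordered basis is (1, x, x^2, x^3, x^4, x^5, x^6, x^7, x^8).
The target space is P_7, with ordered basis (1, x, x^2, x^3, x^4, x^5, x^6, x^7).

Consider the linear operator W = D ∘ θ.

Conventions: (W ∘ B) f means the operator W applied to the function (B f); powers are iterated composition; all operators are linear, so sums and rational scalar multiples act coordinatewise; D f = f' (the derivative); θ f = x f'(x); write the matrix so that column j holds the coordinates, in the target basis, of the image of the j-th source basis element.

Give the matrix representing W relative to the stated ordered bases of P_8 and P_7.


image of 1: 0
image of x: 1
image of x^2: 4x
image of x^3: 9x^2
image of x^4: 16x^3
image of x^5: 25x^4
image of x^6: 36x^5
image of x^7: 49x^6
image of x^8: 64x^7
each image's coordinates form column j of the matrix

the matrix is [[0, 1, 0, 0, 0, 0, 0, 0, 0]; [0, 0, 4, 0, 0, 0, 0, 0, 0]; [0, 0, 0, 9, 0, 0, 0, 0, 0]; [0, 0, 0, 0, 16, 0, 0, 0, 0]; [0, 0, 0, 0, 0, 25, 0, 0, 0]; [0, 0, 0, 0, 0, 0, 36, 0, 0]; [0, 0, 0, 0, 0, 0, 0, 49, 0]; [0, 0, 0, 0, 0, 0, 0, 0, 64]] (rows listed top to bottom)


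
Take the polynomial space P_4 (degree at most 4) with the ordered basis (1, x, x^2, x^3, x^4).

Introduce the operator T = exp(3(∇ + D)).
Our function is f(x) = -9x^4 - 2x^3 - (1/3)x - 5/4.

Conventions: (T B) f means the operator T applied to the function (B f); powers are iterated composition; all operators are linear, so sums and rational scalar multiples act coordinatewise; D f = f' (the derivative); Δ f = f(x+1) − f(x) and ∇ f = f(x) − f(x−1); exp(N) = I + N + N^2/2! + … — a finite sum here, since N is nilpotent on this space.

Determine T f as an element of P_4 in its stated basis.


the image equals g(x) = -9x^4 - 218x^3 - 1818x^2 - (18415/3)x - 28117/4

order-1 term: -216x^3 + 126x^2 - 90x + 19
order-2 term: -1944x^2 + 1728x - 783
order-3 term: -7776x + 5400
order-4 term: -11664
the series for exp(3(∇ + D)) f terminates at order 4
exp(3(∇ + D)) f = -9x^4 - 218x^3 - 1818x^2 - (18415/3)x - 28117/4


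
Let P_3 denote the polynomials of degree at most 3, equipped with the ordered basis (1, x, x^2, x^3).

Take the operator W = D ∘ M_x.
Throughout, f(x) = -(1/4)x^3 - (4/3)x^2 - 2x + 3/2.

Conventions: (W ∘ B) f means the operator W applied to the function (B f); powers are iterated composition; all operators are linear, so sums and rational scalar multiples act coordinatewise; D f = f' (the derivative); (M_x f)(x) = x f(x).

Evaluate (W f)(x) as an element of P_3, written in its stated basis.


g(x) = -x^3 - 4x^2 - 4x + 3/2

M_x f = -(1/4)x^4 - (4/3)x^3 - 2x^2 + (3/2)x
D M_x f = -x^3 - 4x^2 - 4x + 3/2


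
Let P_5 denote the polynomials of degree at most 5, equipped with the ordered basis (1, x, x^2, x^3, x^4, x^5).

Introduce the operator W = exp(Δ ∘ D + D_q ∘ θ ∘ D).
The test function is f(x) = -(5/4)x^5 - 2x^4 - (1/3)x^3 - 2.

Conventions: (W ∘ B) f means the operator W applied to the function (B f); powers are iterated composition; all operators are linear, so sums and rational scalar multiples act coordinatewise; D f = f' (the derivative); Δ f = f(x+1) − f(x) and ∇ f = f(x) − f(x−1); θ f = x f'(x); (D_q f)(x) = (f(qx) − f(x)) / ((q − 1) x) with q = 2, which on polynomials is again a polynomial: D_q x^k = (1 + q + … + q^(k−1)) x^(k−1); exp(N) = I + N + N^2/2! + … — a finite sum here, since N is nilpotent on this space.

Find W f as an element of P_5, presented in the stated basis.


order-1 term: -400x^3 - (459/2)x^2 - 57x - 61/4
order-2 term: -4800x - 1059
the series for exp(Δ ∘ D + D_q ∘ θ ∘ D) f terminates at order 2
exp(Δ ∘ D + D_q ∘ θ ∘ D) f = -(5/4)x^5 - 2x^4 - (1201/3)x^3 - (459/2)x^2 - 4857x - 4305/4

the result is g(x) = -(5/4)x^5 - 2x^4 - (1201/3)x^3 - (459/2)x^2 - 4857x - 4305/4


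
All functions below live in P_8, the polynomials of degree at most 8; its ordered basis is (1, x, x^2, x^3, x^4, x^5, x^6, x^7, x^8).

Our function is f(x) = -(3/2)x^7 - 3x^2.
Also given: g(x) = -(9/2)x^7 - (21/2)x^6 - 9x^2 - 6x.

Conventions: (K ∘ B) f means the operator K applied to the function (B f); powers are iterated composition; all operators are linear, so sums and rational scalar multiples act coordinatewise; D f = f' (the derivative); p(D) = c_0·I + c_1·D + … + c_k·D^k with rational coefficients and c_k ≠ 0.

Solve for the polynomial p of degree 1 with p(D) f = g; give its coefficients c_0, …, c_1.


p(D) = 3·I + D, i.e. c_0 = 3, c_1 = 1

D^0 f = -(3/2)x^7 - 3x^2
D^1 f = -(21/2)x^6 - 6x
matching coefficients of g against c_0 f + c_1 Df + … from the top degree down determines the c_i
solution: c_0 = 3, c_1 = 1


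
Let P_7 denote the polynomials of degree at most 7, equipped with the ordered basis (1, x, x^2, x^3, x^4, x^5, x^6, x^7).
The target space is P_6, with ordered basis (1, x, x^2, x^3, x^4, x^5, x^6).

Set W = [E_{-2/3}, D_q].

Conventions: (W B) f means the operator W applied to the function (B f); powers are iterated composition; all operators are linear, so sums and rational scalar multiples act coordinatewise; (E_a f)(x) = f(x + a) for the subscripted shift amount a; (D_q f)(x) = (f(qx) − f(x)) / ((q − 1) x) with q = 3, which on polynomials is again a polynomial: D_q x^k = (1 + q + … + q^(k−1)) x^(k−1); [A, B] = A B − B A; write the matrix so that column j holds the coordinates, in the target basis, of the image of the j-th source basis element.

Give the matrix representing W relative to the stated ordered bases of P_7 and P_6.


the matrix is [[0, 0, -4/3, 40/9, -32/3, 1856/81, -11456/243, 23168/243]; [0, 0, 0, -28/3, 128/3, -1184/9, 28160/81, -69056/81]; [0, 0, 0, 0, -136/3, 2384/9, -27040/27, 255040/81]; [0, 0, 0, 0, 0, -568/3, 12160/9, -54560/9]; [0, 0, 0, 0, 0, 0, -2188/3, 18472/3]; [0, 0, 0, 0, 0, 0, 0, -8020/3]; [0, 0, 0, 0, 0, 0, 0, 0]] (rows listed top to bottom)

image of 1: 0
image of x: 0
image of x^2: -4/3
image of x^3: -(28/3)x + 40/9
image of x^4: -(136/3)x^2 + (128/3)x - 32/3
image of x^5: -(568/3)x^3 + (2384/9)x^2 - (1184/9)x + 1856/81
image of x^6: -(2188/3)x^4 + (12160/9)x^3 - (27040/27)x^2 + (28160/81)x - 11456/243
image of x^7: -(8020/3)x^5 + (18472/3)x^4 - (54560/9)x^3 + (255040/81)x^2 - (69056/81)x + 23168/243
each image's coordinates form column j of the matrix


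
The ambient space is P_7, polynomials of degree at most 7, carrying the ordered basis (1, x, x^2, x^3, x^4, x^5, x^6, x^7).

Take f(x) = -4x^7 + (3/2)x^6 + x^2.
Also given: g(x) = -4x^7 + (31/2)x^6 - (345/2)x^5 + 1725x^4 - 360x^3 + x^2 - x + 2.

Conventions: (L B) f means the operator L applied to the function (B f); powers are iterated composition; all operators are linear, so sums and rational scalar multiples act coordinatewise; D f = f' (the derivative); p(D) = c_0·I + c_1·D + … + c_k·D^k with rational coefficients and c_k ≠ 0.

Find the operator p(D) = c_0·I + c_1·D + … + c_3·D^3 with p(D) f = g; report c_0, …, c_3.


D^0 f = -4x^7 + (3/2)x^6 + x^2
D^1 f = -28x^6 + 9x^5 + 2x
D^2 f = -168x^5 + 45x^4 + 2
D^3 f = -840x^4 + 180x^3
matching coefficients of g against c_0 f + c_1 Df + … from the top degree down determines the c_i
solution: c_0 = 1, c_1 = -1/2, c_2 = 1, c_3 = -2

p(D) = I − (1/2)·D + D^2 − 2·D^3, i.e. c_0 = 1, c_1 = -1/2, c_2 = 1, c_3 = -2


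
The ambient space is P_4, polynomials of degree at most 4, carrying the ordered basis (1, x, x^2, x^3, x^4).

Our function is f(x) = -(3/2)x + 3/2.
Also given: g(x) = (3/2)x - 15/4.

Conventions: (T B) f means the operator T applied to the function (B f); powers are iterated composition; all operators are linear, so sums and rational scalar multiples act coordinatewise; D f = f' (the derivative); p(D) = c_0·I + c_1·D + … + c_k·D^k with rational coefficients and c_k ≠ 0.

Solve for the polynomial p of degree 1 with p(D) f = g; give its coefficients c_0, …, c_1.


D^0 f = -(3/2)x + 3/2
D^1 f = -3/2
matching coefficients of g against c_0 f + c_1 Df + … from the top degree down determines the c_i
solution: c_0 = -1, c_1 = 3/2

c_0 = -1, c_1 = 3/2


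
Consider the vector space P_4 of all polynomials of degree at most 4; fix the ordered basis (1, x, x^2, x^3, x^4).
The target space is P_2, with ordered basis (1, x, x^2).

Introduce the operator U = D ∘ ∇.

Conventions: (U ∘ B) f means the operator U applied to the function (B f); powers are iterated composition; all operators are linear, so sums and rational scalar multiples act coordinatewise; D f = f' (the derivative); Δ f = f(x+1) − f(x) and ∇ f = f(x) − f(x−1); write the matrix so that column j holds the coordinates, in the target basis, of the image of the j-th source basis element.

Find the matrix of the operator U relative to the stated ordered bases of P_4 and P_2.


the matrix is [[0, 0, 2, -3, 4]; [0, 0, 0, 6, -12]; [0, 0, 0, 0, 12]] (rows listed top to bottom)

image of 1: 0
image of x: 0
image of x^2: 2
image of x^3: 6x - 3
image of x^4: 12x^2 - 12x + 4
each image's coordinates form column j of the matrix


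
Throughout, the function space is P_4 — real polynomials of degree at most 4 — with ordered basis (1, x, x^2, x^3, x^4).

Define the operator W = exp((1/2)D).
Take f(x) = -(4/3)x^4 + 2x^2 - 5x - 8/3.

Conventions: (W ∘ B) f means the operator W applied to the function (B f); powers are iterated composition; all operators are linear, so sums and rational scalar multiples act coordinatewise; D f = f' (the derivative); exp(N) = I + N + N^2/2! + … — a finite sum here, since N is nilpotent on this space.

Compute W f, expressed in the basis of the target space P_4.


the image equals g(x) = -(4/3)x^4 - (8/3)x^3 - (11/3)x - 19/4

order-1 term: -(8/3)x^3 + 2x - 5/2
order-2 term: -2x^2 + 1/2
order-3 term: -(2/3)x
order-4 term: -1/12
the series for exp((1/2)D) f terminates at order 4
exp((1/2)D) f = -(4/3)x^4 - (8/3)x^3 - (11/3)x - 19/4


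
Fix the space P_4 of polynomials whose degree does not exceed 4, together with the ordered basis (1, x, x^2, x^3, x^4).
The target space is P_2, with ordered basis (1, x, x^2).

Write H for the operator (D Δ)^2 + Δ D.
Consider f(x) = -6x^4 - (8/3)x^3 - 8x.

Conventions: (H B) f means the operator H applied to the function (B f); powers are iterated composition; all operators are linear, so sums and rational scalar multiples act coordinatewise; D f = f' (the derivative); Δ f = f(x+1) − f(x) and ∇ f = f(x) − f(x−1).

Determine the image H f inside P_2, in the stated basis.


Δ f = -24x^3 - 44x^2 - 32x - 50/3
D Δ f = -72x^2 - 88x - 32
Δ (D Δ) f = -144x - 160
D Δ (D Δ) f = -144
D f = -24x^3 - 8x^2 - 8
Δ D f = -72x^2 - 88x - 32
((D Δ)^2 + Δ D) f = -72x^2 - 88x - 176

the result is g(x) = -72x^2 - 88x - 176


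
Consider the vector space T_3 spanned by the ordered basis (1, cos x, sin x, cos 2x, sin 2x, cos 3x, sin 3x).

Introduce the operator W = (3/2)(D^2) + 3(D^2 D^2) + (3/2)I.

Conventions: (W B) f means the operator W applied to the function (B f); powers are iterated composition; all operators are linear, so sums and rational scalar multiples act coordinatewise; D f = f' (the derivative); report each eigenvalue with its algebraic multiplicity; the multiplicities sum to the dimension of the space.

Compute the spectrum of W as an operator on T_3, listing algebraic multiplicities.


λ = 3/2 (multiplicity 1), λ = 3 (multiplicity 2), λ = 87/2 (multiplicity 2), λ = 231 (multiplicity 2)

image of 1: 3/2
image of cos x: 3cos x
image of sin x: 3sin x
image of cos 2x: (87/2)cos 2x
image of sin 2x: (87/2)sin 2x
image of cos 3x: 231cos 3x
image of sin 3x: 231sin 3x
the matrix is diagonal; its diagonal is (3/2, 3, 3, 87/2, 87/2, 231, 231)
for a triangular matrix the eigenvalues are the diagonal entries, with algebraic multiplicity their repetition count


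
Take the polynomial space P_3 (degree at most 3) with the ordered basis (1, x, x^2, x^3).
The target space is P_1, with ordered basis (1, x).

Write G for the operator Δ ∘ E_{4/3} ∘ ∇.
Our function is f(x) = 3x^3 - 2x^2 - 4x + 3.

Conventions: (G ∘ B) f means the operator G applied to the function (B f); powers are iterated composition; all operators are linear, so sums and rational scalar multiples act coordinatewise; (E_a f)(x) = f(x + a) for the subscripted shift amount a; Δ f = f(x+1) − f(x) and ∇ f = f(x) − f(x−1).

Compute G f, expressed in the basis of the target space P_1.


∇ f = 9x^2 - 13x + 1
E_{4/3} ∇ f = 9x^2 + 11x - 1/3
Δ E_{4/3} ∇ f = 18x + 20

the image equals g(x) = 18x + 20


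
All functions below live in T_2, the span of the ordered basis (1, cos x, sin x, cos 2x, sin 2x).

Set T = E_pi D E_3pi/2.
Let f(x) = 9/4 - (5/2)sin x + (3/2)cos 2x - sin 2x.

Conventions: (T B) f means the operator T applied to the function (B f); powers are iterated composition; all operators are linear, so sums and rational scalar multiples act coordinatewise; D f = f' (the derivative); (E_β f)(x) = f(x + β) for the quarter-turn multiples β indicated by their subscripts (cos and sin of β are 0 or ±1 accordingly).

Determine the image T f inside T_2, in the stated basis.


E_3pi/2 f = 9/4 + (5/2)cos x - (3/2)cos 2x + sin 2x
D E_3pi/2 f = -(5/2)sin x + 2cos 2x + 3sin 2x
E_pi (D E_3pi/2) f = (5/2)sin x + 2cos 2x + 3sin 2x

the result is g(x) = (5/2)sin x + 2cos 2x + 3sin 2x


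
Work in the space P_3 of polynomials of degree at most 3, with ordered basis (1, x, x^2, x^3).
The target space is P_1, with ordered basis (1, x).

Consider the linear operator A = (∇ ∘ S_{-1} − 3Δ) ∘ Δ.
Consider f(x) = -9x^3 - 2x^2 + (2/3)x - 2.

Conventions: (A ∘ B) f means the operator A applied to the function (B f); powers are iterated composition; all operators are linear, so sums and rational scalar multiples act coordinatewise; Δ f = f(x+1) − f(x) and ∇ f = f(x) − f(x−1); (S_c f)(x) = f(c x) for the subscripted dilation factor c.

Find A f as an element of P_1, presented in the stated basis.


Δ f = -27x^2 - 31x - 31/3
S_{-1} Δ f = -27x^2 + 31x - 31/3
∇ S_{-1} Δ f = -54x + 58
Δ Δ f = -54x - 58
(-3Δ) Δ f = 162x + 174
(∇ ∘ S_{-1} − 3Δ) Δ f = 108x + 232

the result is g(x) = 108x + 232


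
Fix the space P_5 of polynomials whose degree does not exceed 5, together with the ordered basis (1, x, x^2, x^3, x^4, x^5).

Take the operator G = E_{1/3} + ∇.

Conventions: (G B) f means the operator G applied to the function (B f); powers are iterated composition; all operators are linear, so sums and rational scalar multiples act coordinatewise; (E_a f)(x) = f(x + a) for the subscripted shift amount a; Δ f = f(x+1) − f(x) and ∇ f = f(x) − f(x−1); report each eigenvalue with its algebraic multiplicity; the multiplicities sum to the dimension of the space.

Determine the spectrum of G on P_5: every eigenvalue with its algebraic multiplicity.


image of 1: 1
image of x: x + 4/3
image of x^2: x^2 + (8/3)x - 8/9
image of x^3: x^3 + 4x^2 - (8/3)x + 28/27
image of x^4: x^4 + (16/3)x^3 - (16/3)x^2 + (112/27)x - 80/81
image of x^5: x^5 + (20/3)x^4 - (80/9)x^3 + (280/27)x^2 - (400/81)x + 244/243
the matrix is upper triangular; its diagonal is (1, 1, 1, 1, 1, 1)
for a triangular matrix the eigenvalues are the diagonal entries, with algebraic multiplicity their repetition count

λ = 1 (multiplicity 6)


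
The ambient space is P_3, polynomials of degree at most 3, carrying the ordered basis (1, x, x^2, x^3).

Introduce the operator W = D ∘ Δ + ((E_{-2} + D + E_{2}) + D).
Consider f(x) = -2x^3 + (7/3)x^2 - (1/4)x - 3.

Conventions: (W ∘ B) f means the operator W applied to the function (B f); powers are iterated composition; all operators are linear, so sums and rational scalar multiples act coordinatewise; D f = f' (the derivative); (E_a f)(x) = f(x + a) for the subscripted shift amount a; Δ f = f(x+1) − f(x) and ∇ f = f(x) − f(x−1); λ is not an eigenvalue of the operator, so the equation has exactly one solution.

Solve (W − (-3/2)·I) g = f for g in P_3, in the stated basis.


write g with unknown coordinates in the stated basis and equate coefficients in (W − (-3/2)·I) g = f
solving from the highest basis element down gives g = -(4/7)x^3 + (242/147)x^2 + (6061/2058)x - 16216/2401
check: W g = -(8/7)x^3 - (20/147)x^2 - (1601/343)x + 17121/2401
so W g − (-3/2)·g = -2x^3 + (7/3)x^2 - (1/4)x - 3 = f ✓

the image equals g(x) = -(4/7)x^3 + (242/147)x^2 + (6061/2058)x - 16216/2401


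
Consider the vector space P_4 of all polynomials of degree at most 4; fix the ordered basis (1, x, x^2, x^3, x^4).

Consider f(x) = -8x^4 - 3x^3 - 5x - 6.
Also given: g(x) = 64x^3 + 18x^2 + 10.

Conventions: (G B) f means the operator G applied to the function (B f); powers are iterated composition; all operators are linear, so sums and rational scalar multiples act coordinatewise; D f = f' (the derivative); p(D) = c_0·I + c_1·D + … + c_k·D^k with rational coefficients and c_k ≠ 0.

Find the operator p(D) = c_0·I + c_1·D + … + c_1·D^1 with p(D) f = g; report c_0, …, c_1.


D^0 f = -8x^4 - 3x^3 - 5x - 6
D^1 f = -32x^3 - 9x^2 - 5
matching coefficients of g against c_0 f + c_1 Df + … from the top degree down determines the c_i
solution: c_0 = 0, c_1 = -2

c_0 = 0, c_1 = -2


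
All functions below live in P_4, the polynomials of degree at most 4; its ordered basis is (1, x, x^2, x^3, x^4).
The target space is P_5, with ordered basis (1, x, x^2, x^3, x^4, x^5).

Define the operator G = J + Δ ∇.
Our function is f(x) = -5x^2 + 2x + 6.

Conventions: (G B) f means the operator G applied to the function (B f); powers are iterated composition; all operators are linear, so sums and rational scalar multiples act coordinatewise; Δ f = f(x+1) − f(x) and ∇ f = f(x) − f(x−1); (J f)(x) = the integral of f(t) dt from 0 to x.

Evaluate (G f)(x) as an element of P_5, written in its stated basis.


g(x) = -(5/3)x^3 + x^2 + 6x - 10

J f = -(5/3)x^3 + x^2 + 6x
∇ f = -10x + 7
Δ ∇ f = -10
(J + Δ ∇) f = -(5/3)x^3 + x^2 + 6x - 10


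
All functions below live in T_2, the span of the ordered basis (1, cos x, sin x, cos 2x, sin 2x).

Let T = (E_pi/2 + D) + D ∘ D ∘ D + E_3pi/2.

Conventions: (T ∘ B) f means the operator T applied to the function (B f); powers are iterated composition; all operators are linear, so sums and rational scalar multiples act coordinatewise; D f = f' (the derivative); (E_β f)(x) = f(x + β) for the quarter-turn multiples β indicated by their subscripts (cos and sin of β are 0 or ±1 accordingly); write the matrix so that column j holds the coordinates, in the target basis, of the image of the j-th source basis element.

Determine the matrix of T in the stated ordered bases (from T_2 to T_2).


the matrix is [[2, 0, 0, 0, 0]; [0, 0, 0, 0, 0]; [0, 0, 0, 0, 0]; [0, 0, 0, -2, -6]; [0, 0, 0, 6, -2]] (rows listed top to bottom)

image of 1: 2
image of cos x: 0
image of sin x: 0
image of cos 2x: -2cos 2x + 6sin 2x
image of sin 2x: -6cos 2x - 2sin 2x
each image's coordinates form column j of the matrix


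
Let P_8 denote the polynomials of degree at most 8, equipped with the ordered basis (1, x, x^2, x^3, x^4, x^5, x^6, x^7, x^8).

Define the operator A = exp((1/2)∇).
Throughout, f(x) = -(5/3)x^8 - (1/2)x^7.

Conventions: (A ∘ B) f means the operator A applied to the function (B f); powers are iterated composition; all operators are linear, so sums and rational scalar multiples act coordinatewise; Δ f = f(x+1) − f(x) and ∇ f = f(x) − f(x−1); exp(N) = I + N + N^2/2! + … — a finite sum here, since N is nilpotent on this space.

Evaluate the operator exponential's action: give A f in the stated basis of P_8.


order-1 term: -(20/3)x^7 + (259/12)x^6 - (497/12)x^5 + (595/12)x^4 - (455/12)x^3 + (217/12)x^2 - (59/12)x + 7/12
order-2 term: -(35/3)x^6 + (539/8)x^5 - (4585/24)x^4 + (2555/8)x^3 - (7735/24)x^2 + (1463/8)x - 1081/24
order-3 term: -(35/3)x^5 + (1365/16)x^4 - (6685/24)x^3 + (7875/16)x^2 - (11095/24)x + 2919/16
order-4 term: -(175/24)x^4 + (5495/96)x^3 - (8785/48)x^2 + (26635/96)x - 665/4
order-5 term: -(35/12)x^3 + (1379/64)x^2 - (10885/192)x + 105/2
order-6 term: -(35/48)x^2 + (553/128)x - 2597/384
order-7 term: -(5/48)x + 277/768
order-8 term: -5/768
the series for exp((1/2)∇) f terminates at order 8
exp((1/2)∇) f = -(5/3)x^8 - (43/6)x^7 + (119/12)x^6 + (343/24)x^5 - (1015/16)x^4 + (5495/96)x^3 + (4949/192)x^2 - (22795/384)x + 2281/128

the image equals g(x) = -(5/3)x^8 - (43/6)x^7 + (119/12)x^6 + (343/24)x^5 - (1015/16)x^4 + (5495/96)x^3 + (4949/192)x^2 - (22795/384)x + 2281/128


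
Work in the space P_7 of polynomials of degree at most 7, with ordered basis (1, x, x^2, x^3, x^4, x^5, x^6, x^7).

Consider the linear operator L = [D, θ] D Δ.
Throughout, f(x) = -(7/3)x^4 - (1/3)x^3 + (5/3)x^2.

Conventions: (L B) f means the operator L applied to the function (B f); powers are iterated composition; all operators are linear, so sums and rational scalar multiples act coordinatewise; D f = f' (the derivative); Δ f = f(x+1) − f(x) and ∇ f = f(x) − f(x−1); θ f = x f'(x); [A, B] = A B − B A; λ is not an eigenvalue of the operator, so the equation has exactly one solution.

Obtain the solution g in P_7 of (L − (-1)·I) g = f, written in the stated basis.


write g with unknown coordinates in the stated basis and equate coefficients in (L − (-1)·I) g = f
solving from the highest basis element down gives g = -(7/3)x^4 - (1/3)x^3 + (5/3)x^2 + 56x + 30
check: L g = -56x - 30
so L g − (-1)·g = -(7/3)x^4 - (1/3)x^3 + (5/3)x^2 = f ✓

g(x) = -(7/3)x^4 - (1/3)x^3 + (5/3)x^2 + 56x + 30


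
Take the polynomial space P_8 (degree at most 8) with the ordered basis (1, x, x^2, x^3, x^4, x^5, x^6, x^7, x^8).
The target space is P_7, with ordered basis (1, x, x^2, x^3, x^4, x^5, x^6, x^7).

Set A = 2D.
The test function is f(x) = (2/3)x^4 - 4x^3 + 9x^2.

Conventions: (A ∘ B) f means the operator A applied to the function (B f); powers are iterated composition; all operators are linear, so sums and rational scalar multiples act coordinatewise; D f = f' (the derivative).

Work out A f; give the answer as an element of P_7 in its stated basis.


the image equals g(x) = (16/3)x^3 - 24x^2 + 36x

D f = (8/3)x^3 - 12x^2 + 18x
(2D) f = (16/3)x^3 - 24x^2 + 36x


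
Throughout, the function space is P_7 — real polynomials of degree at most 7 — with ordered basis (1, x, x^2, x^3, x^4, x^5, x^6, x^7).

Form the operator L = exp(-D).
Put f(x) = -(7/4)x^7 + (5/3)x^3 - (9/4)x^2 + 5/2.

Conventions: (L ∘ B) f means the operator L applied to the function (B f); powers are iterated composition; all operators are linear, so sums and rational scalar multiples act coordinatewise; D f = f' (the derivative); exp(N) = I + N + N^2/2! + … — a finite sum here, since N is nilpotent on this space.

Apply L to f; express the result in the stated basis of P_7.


order-1 term: (49/4)x^6 - 5x^2 + (9/2)x
order-2 term: -(147/4)x^5 + 5x - 9/4
order-3 term: (245/4)x^4 - 5/3
order-4 term: -(245/4)x^3
order-5 term: (147/4)x^2
order-6 term: -(49/4)x
order-7 term: 7/4
the series for exp(-D) f terminates at order 7
exp(-D) f = -(7/4)x^7 + (49/4)x^6 - (147/4)x^5 + (245/4)x^4 - (715/12)x^3 + (59/2)x^2 - (11/4)x + 1/3

the result is g(x) = -(7/4)x^7 + (49/4)x^6 - (147/4)x^5 + (245/4)x^4 - (715/12)x^3 + (59/2)x^2 - (11/4)x + 1/3


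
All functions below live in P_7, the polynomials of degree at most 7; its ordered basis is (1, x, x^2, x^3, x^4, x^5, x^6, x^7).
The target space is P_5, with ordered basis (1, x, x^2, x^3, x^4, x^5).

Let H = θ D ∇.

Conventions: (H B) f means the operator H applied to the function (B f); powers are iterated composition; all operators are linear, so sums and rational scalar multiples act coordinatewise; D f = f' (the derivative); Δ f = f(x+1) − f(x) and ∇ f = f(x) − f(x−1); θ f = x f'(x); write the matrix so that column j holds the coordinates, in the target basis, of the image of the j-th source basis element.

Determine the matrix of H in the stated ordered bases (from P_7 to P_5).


the matrix is [[0, 0, 0, 0, 0, 0, 0, 0]; [0, 0, 0, 6, -12, 20, -30, 42]; [0, 0, 0, 0, 24, -60, 120, -210]; [0, 0, 0, 0, 0, 60, -180, 420]; [0, 0, 0, 0, 0, 0, 120, -420]; [0, 0, 0, 0, 0, 0, 0, 210]] (rows listed top to bottom)

image of 1: 0
image of x: 0
image of x^2: 0
image of x^3: 6x
image of x^4: 24x^2 - 12x
image of x^5: 60x^3 - 60x^2 + 20x
image of x^6: 120x^4 - 180x^3 + 120x^2 - 30x
image of x^7: 210x^5 - 420x^4 + 420x^3 - 210x^2 + 42x
each image's coordinates form column j of the matrix


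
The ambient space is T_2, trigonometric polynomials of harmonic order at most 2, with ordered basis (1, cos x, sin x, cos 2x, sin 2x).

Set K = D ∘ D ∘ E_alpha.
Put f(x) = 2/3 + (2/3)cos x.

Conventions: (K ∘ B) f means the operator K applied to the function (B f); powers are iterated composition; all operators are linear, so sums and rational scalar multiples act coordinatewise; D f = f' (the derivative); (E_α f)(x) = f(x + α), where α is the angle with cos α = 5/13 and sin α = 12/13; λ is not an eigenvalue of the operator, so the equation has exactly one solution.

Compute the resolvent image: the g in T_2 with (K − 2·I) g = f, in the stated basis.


write g with unknown coordinates in the stated basis and equate coefficients in (K − 2·I) g = f
solving from the highest basis element down gives g = -1/3 - (62/255)cos x - (8/85)sin x
check: K g = (46/255)cos x - (16/85)sin x
so K g − 2·g = 2/3 + (2/3)cos x = f ✓

the image equals g(x) = -1/3 - (62/255)cos x - (8/85)sin x


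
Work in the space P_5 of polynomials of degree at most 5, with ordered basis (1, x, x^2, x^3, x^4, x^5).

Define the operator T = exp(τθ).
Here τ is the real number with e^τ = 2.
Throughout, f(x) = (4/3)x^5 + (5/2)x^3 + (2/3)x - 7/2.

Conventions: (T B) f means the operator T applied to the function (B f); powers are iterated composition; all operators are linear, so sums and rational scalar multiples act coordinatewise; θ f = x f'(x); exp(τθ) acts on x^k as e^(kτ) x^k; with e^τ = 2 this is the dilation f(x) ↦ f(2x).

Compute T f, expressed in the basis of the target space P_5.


the result is g(x) = (128/3)x^5 + 20x^3 + (4/3)x - 7/2

exp(τθ) x^k = e^(kτ) x^k; with e^τ = 2 this sends x^k to 2^k x^k
x ↦ 2 x
x^3 ↦ 8 x^3
x^5 ↦ 32 x^5
applying this coordinatewise to f: exp(τθ) f = (128/3)x^5 + 20x^3 + (4/3)x - 7/2
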